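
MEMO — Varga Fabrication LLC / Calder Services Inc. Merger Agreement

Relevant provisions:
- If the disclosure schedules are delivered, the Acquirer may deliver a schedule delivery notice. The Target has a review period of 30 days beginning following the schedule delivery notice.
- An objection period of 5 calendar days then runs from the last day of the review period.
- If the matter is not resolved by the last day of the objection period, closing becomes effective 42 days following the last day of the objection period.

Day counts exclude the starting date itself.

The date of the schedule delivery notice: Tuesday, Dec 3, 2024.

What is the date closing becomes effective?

The last day of the review period: 30 calendar days after Dec 3, 2024 is Jan 2, 2025.
The last day of the objection period: Jan 2, 2025 + 5 days = Jan 7, 2025.
The date closing becomes effective: Jan 7, 2025 + 42 days = Feb 18, 2025.

Feb 18, 2025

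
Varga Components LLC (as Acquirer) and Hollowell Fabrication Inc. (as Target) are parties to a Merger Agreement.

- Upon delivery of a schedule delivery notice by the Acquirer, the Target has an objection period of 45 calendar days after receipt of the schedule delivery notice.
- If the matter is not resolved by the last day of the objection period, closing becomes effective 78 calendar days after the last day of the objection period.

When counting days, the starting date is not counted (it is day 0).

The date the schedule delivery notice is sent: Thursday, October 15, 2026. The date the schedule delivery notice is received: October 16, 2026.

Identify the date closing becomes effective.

Adding 45 calendar days to October 16, 2026 gives November 30, 2026, which is the last day of the objection period.
The date closing becomes effective: 78 calendar days after November 30, 2026 is February 16, 2027.

February 16, 2027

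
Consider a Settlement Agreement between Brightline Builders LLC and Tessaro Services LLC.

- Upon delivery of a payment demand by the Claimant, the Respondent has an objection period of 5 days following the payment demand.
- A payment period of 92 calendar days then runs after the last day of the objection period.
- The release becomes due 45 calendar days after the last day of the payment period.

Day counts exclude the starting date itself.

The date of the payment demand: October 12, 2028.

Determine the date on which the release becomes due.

March 3, 2029

Adding 5 calendar days to October 12, 2028 gives October 17, 2028, which is the last day of the objection period.
The last day of the payment period: 92 calendar days after October 17, 2028 is January 17, 2029.
Adding 45 calendar days to January 17, 2029 gives March 3, 2029, which is the date on which the release becomes due.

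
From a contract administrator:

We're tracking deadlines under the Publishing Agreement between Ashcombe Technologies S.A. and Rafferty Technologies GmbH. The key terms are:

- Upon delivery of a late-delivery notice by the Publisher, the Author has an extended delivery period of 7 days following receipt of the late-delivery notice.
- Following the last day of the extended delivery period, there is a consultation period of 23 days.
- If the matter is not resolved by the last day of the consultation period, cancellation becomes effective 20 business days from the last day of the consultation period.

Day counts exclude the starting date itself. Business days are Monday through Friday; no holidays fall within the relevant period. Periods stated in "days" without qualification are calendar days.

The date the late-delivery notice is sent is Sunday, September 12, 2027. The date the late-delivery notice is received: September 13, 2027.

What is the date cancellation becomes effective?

November 10, 2027

Adding 7 calendar days to September 13, 2027 gives September 20, 2027, which is the last day of the extended delivery period.
Adding 23 calendar days to September 20, 2027 gives October 13, 2027, which is the last day of the consultation period.
The date cancellation becomes effective: counting 20 business days from Wednesday, October 13, 2027 (Oct 14, Oct 15, Oct 18, Oct 19, …, Nov 8, Nov 9, Nov 10, skipping weekends) reaches Wednesday, November 10, 2027.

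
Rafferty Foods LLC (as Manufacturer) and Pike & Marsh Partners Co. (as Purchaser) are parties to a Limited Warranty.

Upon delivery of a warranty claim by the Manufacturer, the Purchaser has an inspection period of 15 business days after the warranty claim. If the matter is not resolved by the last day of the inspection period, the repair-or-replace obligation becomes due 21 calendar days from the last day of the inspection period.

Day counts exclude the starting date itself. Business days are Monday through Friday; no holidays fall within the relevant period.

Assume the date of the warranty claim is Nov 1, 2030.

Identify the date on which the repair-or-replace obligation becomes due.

The last day of the inspection period: counting 15 business days from Friday, Nov 1, 2030 (Nov 4, Nov 5, Nov 6, Nov 7, …, Nov 20, Nov 21, Nov 22, skipping weekends) reaches Friday, Nov 22, 2030.
Adding 21 calendar days to Nov 22, 2030 gives Dec 13, 2030, which is the date on which the repair-or-replace obligation becomes due.

Dec 13, 2030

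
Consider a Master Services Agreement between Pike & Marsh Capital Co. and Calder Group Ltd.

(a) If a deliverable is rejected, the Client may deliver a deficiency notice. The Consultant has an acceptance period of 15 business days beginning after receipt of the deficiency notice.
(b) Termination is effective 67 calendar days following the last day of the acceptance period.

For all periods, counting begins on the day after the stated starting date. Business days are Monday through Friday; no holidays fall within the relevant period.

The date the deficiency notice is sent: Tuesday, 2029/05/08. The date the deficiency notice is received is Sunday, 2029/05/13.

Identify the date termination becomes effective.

2029/08/07

From Sunday, 2029/05/13, 15 business days (May 14, May 15, May 16, May 17, …, May 30, May 31, Jun 1, skipping weekends) brings us to Friday, 2029/06/01, which is the last day of the acceptance period.
The date termination becomes effective: 67 calendar days after 2029/06/01 is 2029/08/07.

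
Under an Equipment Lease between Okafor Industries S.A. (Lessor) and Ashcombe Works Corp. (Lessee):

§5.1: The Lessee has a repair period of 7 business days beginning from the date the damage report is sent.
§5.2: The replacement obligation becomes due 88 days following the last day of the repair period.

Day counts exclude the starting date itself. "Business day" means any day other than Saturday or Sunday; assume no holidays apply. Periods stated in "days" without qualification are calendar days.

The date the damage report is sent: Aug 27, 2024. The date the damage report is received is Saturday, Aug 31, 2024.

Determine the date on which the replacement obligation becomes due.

Dec 2, 2024

The last day of the repair period: counting 7 business days from Tuesday, Aug 27, 2024 (Aug 28, Aug 29, Aug 30, Sep 2, Sep 3, Sep 4, Sep 5, skipping weekends) reaches Thursday, Sep 5, 2024.
The date on which the replacement obligation becomes due: 88 calendar days after Sep 5, 2024 is Dec 2, 2024.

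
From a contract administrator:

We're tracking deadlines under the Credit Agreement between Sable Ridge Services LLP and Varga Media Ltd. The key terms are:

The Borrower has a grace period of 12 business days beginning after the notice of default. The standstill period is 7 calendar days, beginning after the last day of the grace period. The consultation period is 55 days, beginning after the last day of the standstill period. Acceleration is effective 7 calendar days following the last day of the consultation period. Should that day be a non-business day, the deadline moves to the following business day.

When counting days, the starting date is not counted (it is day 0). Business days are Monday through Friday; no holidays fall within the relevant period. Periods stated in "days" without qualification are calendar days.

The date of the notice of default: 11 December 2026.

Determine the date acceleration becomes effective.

8 March 2027

From Friday, 11 December 2026, 12 business days (Dec 14, Dec 15, Dec 16, Dec 17, …, Dec 25, Dec 28, Dec 29, skipping weekends) brings us to Tuesday, 29 December 2026, which is the last day of the grace period.
The last day of the standstill period: 7 calendar days after 29 December 2026 is 5 January 2027.
The last day of the consultation period: 5 January 2027 + 55 days = 1 March 2027.
The date acceleration becomes effective: 1 March 2027 + 7 days = 8 March 2027. 8 March 2027 is a Monday, so no roll-forward applies.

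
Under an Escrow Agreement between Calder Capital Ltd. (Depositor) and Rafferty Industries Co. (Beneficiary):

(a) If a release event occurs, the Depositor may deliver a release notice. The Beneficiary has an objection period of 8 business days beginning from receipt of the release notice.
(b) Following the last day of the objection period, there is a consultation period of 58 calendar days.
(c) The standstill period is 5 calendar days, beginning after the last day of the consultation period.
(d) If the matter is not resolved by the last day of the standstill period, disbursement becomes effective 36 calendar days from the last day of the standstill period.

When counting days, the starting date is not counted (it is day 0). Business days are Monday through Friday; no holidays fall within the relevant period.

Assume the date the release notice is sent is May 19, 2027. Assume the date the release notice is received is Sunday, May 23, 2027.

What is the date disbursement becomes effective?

The last day of the objection period: counting 8 business days from Sunday, May 23, 2027 (May 24, May 25, May 26, May 27, May 28, May 31, Jun 1, Jun 2, skipping weekends) reaches Wednesday, Jun 2, 2027.
The last day of the consultation period: Jun 2, 2027 + 58 days = Jul 30, 2027.
The last day of the standstill period: 5 calendar days after Jul 30, 2027 is Aug 4, 2027.
The date disbursement becomes effective: Aug 4, 2027 + 36 days = Sep 9, 2027.

Sep 9, 2027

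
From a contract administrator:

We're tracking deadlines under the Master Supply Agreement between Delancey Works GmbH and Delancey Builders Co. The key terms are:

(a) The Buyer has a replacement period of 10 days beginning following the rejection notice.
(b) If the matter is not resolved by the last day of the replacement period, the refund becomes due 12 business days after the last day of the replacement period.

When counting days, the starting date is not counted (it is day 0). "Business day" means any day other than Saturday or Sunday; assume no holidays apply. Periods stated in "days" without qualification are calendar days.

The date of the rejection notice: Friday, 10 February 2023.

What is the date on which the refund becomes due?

Adding 10 calendar days to 10 February 2023 gives 20 February 2023, which is the last day of the replacement period.
From Monday, 20 February 2023, 12 business days (Feb 21, Feb 22, Feb 23, Feb 24, …, Mar 6, Mar 7, Mar 8, skipping weekends) brings us to Wednesday, 8 March 2023, which is the date on which the refund becomes due.

8 March 2023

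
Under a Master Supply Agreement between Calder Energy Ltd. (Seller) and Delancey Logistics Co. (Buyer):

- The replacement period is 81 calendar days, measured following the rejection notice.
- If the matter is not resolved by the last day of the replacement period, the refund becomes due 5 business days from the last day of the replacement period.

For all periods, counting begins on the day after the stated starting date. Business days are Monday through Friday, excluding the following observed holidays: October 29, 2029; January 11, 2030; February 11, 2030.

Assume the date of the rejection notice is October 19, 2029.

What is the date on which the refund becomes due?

The last day of the replacement period: October 19, 2029 + 81 days = January 8, 2030.
The date on which the refund becomes due: 5 business days after Tuesday, January 8, 2030, skipping weekends and the listed holiday on Jan 11 — Jan 9, Jan 10, Jan 14, Jan 15, Jan 16 — lands on Wednesday, January 16, 2030.

January 16, 2030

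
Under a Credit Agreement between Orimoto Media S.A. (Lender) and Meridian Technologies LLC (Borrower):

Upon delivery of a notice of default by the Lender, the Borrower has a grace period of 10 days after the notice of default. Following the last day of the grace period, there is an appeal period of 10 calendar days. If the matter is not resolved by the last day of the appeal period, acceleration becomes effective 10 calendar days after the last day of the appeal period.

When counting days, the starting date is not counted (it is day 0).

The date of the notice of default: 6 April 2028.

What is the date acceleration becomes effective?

Adding 10 calendar days to 6 April 2028 gives 16 April 2028, which is the last day of the grace period.
Adding 10 calendar days to 16 April 2028 gives 26 April 2028, which is the last day of the appeal period.
The date acceleration becomes effective: 10 calendar days after 26 April 2028 is 6 May 2028.

6 May 2028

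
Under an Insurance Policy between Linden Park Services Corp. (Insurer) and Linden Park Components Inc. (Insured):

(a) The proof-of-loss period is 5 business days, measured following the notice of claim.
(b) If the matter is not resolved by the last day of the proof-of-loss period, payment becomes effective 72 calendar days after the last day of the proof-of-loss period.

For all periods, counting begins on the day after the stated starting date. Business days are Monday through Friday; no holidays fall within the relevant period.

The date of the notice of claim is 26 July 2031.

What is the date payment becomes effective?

12 October 2031

The last day of the proof-of-loss period: counting 5 business days from Saturday, 26 July 2031 (Jul 28, Jul 29, Jul 30, Jul 31, Aug 1, skipping weekends) reaches Friday, 1 August 2031.
The date payment becomes effective: 1 August 2031 + 72 days = 12 October 2031.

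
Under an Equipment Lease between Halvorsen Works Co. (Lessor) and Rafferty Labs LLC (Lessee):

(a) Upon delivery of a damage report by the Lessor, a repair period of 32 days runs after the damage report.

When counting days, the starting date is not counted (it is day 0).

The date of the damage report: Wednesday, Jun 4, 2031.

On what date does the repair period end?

Jul 6, 2031

The last day of the repair period: Jun 4, 2031 + 32 days = Jul 6, 2031.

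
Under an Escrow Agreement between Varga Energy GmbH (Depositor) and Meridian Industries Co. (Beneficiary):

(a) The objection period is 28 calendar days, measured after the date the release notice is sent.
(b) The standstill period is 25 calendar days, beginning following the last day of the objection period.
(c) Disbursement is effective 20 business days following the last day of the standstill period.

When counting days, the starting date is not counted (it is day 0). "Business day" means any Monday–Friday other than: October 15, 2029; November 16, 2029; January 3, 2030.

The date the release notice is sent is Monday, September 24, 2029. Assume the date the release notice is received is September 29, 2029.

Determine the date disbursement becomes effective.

December 14, 2029

The last day of the objection period: 28 calendar days after September 24, 2029 is October 22, 2029.
The last day of the standstill period: 25 calendar days after October 22, 2029 is November 16, 2029.
The date disbursement becomes effective: counting 20 business days from Friday, November 16, 2029 (Nov 19, Nov 20, Nov 21, Nov 22, …, Dec 12, Dec 13, Dec 14, skipping weekends) reaches Friday, December 14, 2029.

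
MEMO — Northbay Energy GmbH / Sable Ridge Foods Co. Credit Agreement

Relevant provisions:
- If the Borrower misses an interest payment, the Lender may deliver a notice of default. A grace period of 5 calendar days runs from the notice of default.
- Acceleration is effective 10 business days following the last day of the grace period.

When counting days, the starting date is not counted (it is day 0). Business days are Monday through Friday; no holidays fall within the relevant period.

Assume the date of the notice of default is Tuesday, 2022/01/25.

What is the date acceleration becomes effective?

The last day of the grace period: 2022/01/25 + 5 days = 2022/01/30.
The date acceleration becomes effective: 10 business days after Sunday, 2022/01/30, skipping weekends — Jan 31, Feb 1, Feb 2, Feb 3, Feb 4, Feb 7, Feb 8, Feb 9, Feb 10, Feb 11 — lands on Friday, 2022/02/11.

2022/02/11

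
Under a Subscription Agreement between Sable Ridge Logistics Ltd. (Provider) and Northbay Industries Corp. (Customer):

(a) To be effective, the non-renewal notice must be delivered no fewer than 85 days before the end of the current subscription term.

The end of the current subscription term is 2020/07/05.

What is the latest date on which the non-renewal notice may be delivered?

Counting back 85 calendar days from 2020/07/05 gives 2020/04/11.

2020/04/11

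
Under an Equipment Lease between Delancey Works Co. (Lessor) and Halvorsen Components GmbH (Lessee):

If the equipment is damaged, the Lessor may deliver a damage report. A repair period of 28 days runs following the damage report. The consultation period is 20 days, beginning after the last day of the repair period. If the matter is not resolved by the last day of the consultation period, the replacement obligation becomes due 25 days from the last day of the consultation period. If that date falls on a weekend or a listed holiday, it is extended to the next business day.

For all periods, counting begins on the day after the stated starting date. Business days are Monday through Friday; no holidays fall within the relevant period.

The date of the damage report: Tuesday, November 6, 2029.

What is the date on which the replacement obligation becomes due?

January 18, 2030

The last day of the repair period: November 6, 2029 + 28 days = December 4, 2029.
Adding 20 calendar days to December 4, 2029 gives December 24, 2029, which is the last day of the consultation period.
Adding 25 calendar days to December 24, 2029 gives January 18, 2030, which is the date on which the replacement obligation becomes due. January 18, 2030 is a Friday, so no roll-forward applies.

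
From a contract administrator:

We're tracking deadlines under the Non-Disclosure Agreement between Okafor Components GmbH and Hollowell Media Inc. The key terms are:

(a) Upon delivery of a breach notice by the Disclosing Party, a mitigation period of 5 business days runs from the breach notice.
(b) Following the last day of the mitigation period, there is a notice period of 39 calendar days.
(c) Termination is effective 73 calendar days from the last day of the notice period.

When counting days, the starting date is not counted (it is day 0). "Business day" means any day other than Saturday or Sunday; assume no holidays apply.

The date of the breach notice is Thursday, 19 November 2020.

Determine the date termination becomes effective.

From Thursday, 19 November 2020, 5 business days (Nov 20, Nov 23, Nov 24, Nov 25, Nov 26, skipping weekends) brings us to Thursday, 26 November 2020, which is the last day of the mitigation period.
Adding 39 calendar days to 26 November 2020 gives 4 January 2021, which is the last day of the notice period.
The date termination becomes effective: 73 calendar days after 4 January 2021 is 18 March 2021.

18 March 2021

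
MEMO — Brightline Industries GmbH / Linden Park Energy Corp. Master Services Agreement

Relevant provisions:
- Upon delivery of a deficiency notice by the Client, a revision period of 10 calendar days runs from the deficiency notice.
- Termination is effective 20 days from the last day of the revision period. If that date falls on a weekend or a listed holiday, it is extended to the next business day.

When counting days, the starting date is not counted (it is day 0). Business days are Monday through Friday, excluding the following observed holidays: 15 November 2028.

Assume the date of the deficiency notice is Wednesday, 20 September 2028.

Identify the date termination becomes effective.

20 October 2028

The last day of the revision period: 10 calendar days after 20 September 2028 is 30 September 2028.
The date termination becomes effective: 30 September 2028 + 20 days = 20 October 2028. 20 October 2028 is a Friday and is not a listed holiday, so no roll-forward applies.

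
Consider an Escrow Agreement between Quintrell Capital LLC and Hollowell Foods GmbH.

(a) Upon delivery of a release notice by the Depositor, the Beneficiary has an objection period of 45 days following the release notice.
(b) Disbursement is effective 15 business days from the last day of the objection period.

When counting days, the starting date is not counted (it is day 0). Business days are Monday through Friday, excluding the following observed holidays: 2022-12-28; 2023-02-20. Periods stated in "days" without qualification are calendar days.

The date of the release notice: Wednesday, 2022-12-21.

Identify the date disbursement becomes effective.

2023-02-27

Adding 45 calendar days to 2022-12-21 gives 2023-02-04, which is the last day of the objection period.
The date disbursement becomes effective: counting 15 business days from Saturday, 2023-02-04 (Feb 6, Feb 7, Feb 8, Feb 9, …, Feb 23, Feb 24, Feb 27, skipping weekends and the listed holiday on Feb 20) reaches Monday, 2023-02-27.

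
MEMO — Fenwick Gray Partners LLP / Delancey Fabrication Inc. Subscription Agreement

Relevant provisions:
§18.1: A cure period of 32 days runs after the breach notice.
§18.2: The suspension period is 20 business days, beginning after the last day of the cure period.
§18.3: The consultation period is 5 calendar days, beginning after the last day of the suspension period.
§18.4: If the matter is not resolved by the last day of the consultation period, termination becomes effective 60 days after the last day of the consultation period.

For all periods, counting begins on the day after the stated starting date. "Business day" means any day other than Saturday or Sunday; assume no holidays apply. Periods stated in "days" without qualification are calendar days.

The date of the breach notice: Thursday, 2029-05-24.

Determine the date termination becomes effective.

The last day of the cure period: 2029-05-24 + 32 days = 2029-06-25.
From Monday, 2029-06-25, 20 business days (Jun 26, Jun 27, Jun 28, Jun 29, …, Jul 19, Jul 20, Jul 23, skipping weekends) brings us to Monday, 2029-07-23, which is the last day of the suspension period.
The last day of the consultation period: 2029-07-23 + 5 days = 2029-07-28.
The date termination becomes effective: 60 calendar days after 2029-07-28 is 2029-09-26.

2029-09-26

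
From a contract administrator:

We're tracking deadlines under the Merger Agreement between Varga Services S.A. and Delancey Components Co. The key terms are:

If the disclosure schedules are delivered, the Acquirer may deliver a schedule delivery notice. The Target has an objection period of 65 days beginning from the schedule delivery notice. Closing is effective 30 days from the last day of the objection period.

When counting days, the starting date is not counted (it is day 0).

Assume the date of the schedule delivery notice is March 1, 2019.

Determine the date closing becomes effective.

Adding 65 calendar days to March 1, 2019 gives May 5, 2019, which is the last day of the objection period.
The date closing becomes effective: May 5, 2019 + 30 days = June 4, 2019.

June 4, 2019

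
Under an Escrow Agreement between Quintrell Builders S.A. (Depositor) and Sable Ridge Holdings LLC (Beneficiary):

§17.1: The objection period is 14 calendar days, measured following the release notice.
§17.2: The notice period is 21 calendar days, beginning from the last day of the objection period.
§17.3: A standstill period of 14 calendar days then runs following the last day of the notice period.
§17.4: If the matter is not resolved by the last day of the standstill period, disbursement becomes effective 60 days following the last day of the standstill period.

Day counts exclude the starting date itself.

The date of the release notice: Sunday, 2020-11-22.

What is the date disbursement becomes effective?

2021-03-11

Adding 14 calendar days to 2020-11-22 gives 2020-12-06, which is the last day of the objection period.
The last day of the notice period: 21 calendar days after 2020-12-06 is 2020-12-27.
The last day of the standstill period: 14 calendar days after 2020-12-27 is 2021-01-10.
Adding 60 calendar days to 2021-01-10 gives 2021-03-11, which is the date disbursement becomes effective.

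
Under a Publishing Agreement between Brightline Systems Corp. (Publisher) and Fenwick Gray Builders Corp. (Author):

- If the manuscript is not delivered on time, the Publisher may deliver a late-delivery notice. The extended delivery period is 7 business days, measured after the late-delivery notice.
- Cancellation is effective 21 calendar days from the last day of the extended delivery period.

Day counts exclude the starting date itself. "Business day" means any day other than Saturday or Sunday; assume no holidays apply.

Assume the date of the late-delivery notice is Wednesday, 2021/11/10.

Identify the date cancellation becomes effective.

The last day of the extended delivery period: counting 7 business days from Wednesday, 2021/11/10 (Nov 11, Nov 12, Nov 15, Nov 16, Nov 17, Nov 18, Nov 19, skipping weekends) reaches Friday, 2021/11/19.
The date cancellation becomes effective: 2021/11/19 + 21 days = 2021/12/10.

2021/12/10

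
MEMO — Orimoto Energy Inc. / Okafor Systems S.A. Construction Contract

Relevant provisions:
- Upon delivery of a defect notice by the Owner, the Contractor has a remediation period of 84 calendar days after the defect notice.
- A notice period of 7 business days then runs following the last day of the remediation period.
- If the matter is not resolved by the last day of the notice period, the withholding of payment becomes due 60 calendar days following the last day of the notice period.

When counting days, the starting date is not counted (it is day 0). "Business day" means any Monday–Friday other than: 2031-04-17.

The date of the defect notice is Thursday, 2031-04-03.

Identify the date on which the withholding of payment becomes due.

Adding 84 calendar days to 2031-04-03 gives 2031-06-26, which is the last day of the remediation period.
The last day of the notice period: 7 business days after Thursday, 2031-06-26, skipping weekends — Jun 27, Jun 30, Jul 1, Jul 2, Jul 3, Jul 4, Jul 7 — lands on Monday, 2031-07-07.
The date on which the withholding of payment becomes due: 60 calendar days after 2031-07-07 is 2031-09-05.

2031-09-05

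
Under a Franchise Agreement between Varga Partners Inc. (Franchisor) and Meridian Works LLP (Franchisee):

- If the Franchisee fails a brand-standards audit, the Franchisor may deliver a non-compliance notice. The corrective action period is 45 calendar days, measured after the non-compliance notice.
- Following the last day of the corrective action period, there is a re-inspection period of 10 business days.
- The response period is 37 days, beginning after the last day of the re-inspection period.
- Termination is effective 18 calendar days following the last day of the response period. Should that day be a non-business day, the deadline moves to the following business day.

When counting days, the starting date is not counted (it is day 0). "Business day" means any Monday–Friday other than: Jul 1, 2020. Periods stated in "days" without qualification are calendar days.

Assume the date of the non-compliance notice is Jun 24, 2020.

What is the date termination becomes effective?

Oct 15, 2020

Adding 45 calendar days to Jun 24, 2020 gives Aug 8, 2020, which is the last day of the corrective action period.
The last day of the re-inspection period: 10 business days after Saturday, Aug 8, 2020, skipping weekends — Aug 10, Aug 11, Aug 12, Aug 13, Aug 14, Aug 17, Aug 18, Aug 19, Aug 20, Aug 21 — lands on Friday, Aug 21, 2020.
The last day of the response period: 37 calendar days after Aug 21, 2020 is Sep 27, 2020.
Adding 18 calendar days to Sep 27, 2020 gives Oct 15, 2020, which is the date termination becomes effective. Oct 15, 2020 is a Thursday and is not a listed holiday, so no roll-forward applies.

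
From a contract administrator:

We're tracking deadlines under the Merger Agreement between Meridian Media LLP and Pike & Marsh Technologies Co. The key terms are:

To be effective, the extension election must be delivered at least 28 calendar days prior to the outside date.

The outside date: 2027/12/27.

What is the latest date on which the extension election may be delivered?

Counting back 28 calendar days from 2027/12/27 gives 2027/11/29.

2027/11/29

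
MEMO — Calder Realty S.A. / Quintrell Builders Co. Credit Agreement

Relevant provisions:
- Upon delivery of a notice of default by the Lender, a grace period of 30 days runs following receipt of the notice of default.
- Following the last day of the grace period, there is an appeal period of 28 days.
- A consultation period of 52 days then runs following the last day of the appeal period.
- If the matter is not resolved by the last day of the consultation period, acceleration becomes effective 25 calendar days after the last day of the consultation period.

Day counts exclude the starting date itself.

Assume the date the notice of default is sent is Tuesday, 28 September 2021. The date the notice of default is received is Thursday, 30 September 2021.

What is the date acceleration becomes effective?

Adding 30 calendar days to 30 September 2021 gives 30 October 2021, which is the last day of the grace period.
The last day of the appeal period: 30 October 2021 + 28 days = 27 November 2021.
The last day of the consultation period: 27 November 2021 + 52 days = 18 January 2022.
Adding 25 calendar days to 18 January 2022 gives 12 February 2022, which is the date acceleration becomes effective.

12 February 2022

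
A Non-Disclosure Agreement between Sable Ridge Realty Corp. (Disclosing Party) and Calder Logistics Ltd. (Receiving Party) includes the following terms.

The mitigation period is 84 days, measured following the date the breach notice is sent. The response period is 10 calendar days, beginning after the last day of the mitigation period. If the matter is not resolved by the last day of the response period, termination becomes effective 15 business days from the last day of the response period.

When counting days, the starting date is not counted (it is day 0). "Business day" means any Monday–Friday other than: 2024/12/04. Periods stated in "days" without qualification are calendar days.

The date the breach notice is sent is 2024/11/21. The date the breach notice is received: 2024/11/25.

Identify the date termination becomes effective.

2025/03/14

The last day of the mitigation period: 2024/11/21 + 84 days = 2025/02/13.
The last day of the response period: 10 calendar days after 2025/02/13 is 2025/02/23.
The date termination becomes effective: counting 15 business days from Sunday, 2025/02/23 (Feb 24, Feb 25, Feb 26, Feb 27, …, Mar 12, Mar 13, Mar 14, skipping weekends) reaches Friday, 2025/03/14.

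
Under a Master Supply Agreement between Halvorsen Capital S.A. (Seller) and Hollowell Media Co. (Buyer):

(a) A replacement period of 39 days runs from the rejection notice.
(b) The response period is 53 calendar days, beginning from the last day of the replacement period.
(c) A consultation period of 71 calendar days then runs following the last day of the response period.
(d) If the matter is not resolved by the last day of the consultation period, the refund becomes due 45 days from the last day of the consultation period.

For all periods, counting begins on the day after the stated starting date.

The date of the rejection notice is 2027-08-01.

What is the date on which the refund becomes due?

Adding 39 calendar days to 2027-08-01 gives 2027-09-09, which is the last day of the replacement period.
Adding 53 calendar days to 2027-09-09 gives 2027-11-01, which is the last day of the response period.
Adding 71 calendar days to 2027-11-01 gives 2028-01-11, which is the last day of the consultation period.
The date on which the refund becomes due: 45 calendar days after 2028-01-11 is 2028-02-25.

2028-02-25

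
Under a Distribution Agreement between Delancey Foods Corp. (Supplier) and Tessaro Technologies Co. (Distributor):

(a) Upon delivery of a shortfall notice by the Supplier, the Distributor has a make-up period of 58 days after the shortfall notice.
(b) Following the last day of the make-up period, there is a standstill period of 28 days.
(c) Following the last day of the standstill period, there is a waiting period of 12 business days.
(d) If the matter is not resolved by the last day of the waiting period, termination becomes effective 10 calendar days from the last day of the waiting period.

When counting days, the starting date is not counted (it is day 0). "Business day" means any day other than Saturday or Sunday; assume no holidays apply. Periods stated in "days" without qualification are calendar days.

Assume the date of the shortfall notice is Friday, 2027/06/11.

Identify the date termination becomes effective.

2027/10/01

The last day of the make-up period: 2027/06/11 + 58 days = 2027/08/08.
The last day of the standstill period: 2027/08/08 + 28 days = 2027/09/05.
The last day of the waiting period: 12 business days after Sunday, 2027/09/05, skipping weekends — Sep 6, Sep 7, Sep 8, Sep 9, …, Sep 17, Sep 20, Sep 21 — lands on Tuesday, 2027/09/21.
The date termination becomes effective: 2027/09/21 + 10 days = 2027/10/01.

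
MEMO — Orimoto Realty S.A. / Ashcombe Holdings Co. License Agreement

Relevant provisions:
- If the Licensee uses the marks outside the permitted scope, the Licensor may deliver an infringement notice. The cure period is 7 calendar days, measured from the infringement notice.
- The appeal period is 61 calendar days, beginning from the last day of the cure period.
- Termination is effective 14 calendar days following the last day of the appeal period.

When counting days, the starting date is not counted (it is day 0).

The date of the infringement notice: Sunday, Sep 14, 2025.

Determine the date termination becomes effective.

Dec 5, 2025

Adding 7 calendar days to Sep 14, 2025 gives Sep 21, 2025, which is the last day of the cure period.
The last day of the appeal period: 61 calendar days after Sep 21, 2025 is Nov 21, 2025.
The date termination becomes effective: 14 calendar days after Nov 21, 2025 is Dec 5, 2025.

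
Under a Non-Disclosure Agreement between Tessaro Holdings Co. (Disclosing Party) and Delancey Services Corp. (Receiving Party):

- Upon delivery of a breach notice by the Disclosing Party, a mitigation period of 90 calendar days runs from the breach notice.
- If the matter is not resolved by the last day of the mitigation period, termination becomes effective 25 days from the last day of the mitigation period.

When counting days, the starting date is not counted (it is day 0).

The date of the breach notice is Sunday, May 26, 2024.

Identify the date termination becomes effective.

Sep 18, 2024

Adding 90 calendar days to May 26, 2024 gives Aug 24, 2024, which is the last day of the mitigation period.
Adding 25 calendar days to Aug 24, 2024 gives Sep 18, 2024, which is the date termination becomes effective.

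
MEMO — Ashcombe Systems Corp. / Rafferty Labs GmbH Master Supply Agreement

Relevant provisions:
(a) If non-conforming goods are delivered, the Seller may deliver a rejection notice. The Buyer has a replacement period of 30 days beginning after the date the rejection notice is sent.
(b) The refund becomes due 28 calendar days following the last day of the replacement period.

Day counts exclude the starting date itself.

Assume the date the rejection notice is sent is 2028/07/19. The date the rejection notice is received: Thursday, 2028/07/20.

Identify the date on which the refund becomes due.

The last day of the replacement period: 2028/07/19 + 30 days = 2028/08/18.
The date on which the refund becomes due: 2028/08/18 + 28 days = 2028/09/15.

2028/09/15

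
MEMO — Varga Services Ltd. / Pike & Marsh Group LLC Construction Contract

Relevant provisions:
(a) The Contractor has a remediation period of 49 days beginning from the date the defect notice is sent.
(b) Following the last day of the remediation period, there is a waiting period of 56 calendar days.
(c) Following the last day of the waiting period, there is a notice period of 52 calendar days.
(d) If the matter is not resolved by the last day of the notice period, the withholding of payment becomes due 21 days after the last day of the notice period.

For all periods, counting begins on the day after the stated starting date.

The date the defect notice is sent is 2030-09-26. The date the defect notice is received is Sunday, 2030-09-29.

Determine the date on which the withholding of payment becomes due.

Adding 49 calendar days to 2030-09-26 gives 2030-11-14, which is the last day of the remediation period.
The last day of the waiting period: 56 calendar days after 2030-11-14 is 2031-01-09.
Adding 52 calendar days to 2031-01-09 gives 2031-03-02, which is the last day of the notice period.
Adding 21 calendar days to 2031-03-02 gives 2031-03-23, which is the date on which the withholding of payment becomes due.

2031-03-23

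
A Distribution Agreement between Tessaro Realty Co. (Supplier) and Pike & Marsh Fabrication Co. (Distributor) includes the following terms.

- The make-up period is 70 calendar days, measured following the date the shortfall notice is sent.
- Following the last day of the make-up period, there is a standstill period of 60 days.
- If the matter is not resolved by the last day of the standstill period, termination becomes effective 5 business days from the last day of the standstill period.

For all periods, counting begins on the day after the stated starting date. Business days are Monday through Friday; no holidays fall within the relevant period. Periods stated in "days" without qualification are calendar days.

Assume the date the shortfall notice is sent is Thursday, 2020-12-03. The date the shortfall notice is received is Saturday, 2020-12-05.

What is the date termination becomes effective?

The last day of the make-up period: 2020-12-03 + 70 days = 2021-02-11.
The last day of the standstill period: 60 calendar days after 2021-02-11 is 2021-04-12.
The date termination becomes effective: 5 business days after Monday, 2021-04-12, skipping weekends — Apr 13, Apr 14, Apr 15, Apr 16, Apr 19 — lands on Monday, 2021-04-19.

2021-04-19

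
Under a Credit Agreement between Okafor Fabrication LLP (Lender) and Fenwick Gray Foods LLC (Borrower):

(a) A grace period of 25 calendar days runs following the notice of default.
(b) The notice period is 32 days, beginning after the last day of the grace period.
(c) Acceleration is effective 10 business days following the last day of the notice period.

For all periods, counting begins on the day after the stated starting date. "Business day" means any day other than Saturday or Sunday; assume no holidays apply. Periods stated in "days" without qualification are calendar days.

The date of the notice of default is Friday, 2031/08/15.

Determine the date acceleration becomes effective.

2031/10/24

The last day of the grace period: 2031/08/15 + 25 days = 2031/09/09.
The last day of the notice period: 2031/09/09 + 32 days = 2031/10/11.
From Saturday, 2031/10/11, 10 business days (Oct 13, Oct 14, Oct 15, Oct 16, Oct 17, Oct 20, Oct 21, Oct 22, Oct 23, Oct 24, skipping weekends) brings us to Friday, 2031/10/24, which is the date acceleration becomes effective.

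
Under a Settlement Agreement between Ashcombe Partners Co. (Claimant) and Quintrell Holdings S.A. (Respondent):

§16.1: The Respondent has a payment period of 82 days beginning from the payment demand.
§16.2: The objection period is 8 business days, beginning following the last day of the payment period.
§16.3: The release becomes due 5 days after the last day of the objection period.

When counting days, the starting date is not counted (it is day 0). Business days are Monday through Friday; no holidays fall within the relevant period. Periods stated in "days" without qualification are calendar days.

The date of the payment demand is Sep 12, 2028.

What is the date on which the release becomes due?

Dec 18, 2028

The last day of the payment period: Sep 12, 2028 + 82 days = Dec 3, 2028.
From Sunday, Dec 3, 2028, 8 business days (Dec 4, Dec 5, Dec 6, Dec 7, Dec 8, Dec 11, Dec 12, Dec 13, skipping weekends) brings us to Wednesday, Dec 13, 2028, which is the last day of the objection period.
The date on which the release becomes due: Dec 13, 2028 + 5 days = Dec 18, 2028.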